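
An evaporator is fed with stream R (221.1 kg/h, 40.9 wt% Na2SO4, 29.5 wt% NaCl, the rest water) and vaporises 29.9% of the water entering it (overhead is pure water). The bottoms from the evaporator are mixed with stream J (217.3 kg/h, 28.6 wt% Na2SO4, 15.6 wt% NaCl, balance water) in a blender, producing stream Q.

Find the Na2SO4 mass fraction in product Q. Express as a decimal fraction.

Vapour removed = 0.299×0.296×221.1 = 19.568 kg/h; concentrate = 201.53 kg/h.
Na2SO4 reaching the mixer = 90.43 (from concentrate) + 217.3×0.286 = 152.58 kg/h.
Product flow = 201.53 + 217.3 = 418.83 kg/h; Na2SO4 fraction = 0.364.

0.364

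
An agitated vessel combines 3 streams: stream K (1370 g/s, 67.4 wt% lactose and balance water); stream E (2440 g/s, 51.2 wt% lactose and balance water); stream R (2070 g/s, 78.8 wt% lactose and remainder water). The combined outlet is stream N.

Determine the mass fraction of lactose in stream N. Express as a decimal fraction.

Total flow out = 1370 + 2440 + 2070 = 5880 g/s.
lactose in = 1370×0.674 + 2440×0.512 + 2070×0.788 = 3803.8 g/s.
lactose mass fraction in N = 3803.8/5880 = 0.647.

0.647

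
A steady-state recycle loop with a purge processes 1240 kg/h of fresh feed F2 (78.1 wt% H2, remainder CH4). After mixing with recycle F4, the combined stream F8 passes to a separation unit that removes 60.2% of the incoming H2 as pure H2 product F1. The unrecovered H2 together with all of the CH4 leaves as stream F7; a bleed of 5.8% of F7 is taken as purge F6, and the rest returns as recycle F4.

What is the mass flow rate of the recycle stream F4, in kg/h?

CH4 enters only via F2 and leaves only via the purge: 1240×0.219 = 0.058×(CH4 in F7), and the separation unit passes all CH4, so CH4 in F8 = CH4 in F7 = 4682.1 kg/h.
H2 in F8: m_A = 1240×0.781 + (1−0.058)·(1−0.602)·m_A, so m_A = 968.44/0.6251 = 1549.3 kg/h.
F7 = (1−0.602)×1549.3 + 4682.1 = 5298.7 kg/h.
Recycle F4 = (1−0.058)×5298.7 = 4991.4 kg/h.

4991 kg/h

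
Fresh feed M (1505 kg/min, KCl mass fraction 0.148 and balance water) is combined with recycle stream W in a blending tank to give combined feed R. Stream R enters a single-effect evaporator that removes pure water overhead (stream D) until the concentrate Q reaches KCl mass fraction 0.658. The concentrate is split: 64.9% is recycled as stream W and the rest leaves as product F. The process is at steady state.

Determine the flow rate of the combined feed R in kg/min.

2131 kg/min

Overall KCl balance (none leaves overhead): KCl in fresh feed = KCl in product, i.e. 1505×0.148 = (1−0.649)·Q·0.658.
Q = 222.74/(0.658×0.351) = 964.42 kg/min.
Recycle W = 0.649×964.42 = 625.91 kg/min.
Combined feed R = 1505 + 625.91 = 2130.9 kg/min.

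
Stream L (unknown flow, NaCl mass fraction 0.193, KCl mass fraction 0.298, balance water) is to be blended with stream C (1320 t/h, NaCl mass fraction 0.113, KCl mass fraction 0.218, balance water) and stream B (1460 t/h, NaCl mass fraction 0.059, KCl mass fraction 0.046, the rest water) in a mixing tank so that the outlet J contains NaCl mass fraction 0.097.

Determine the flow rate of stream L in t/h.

Let L be the unknown flow. Total out = 2780 + L.
NaCl balance: 235.3 + 0.193·L = 0.097·(2780 + L)
(0.193 − 0.097)·L = 0.097×2780 − 235.3 = 34.36
L = 34.36 / 0.096 = 357.92 t/h

357.9 t/h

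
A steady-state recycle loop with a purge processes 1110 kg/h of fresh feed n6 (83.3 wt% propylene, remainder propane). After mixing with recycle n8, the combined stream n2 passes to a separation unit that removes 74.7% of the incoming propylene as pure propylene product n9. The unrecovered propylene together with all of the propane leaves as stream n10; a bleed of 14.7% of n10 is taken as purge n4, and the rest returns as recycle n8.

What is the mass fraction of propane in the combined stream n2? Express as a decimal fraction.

propane enters only via n6 and leaves only via the purge: 1110×0.167 = 0.147×(propane in n10), and the separation unit passes all propane, so propane in n2 = propane in n10 = 1261 kg/h.
propylene in n2: m_A = 1110×0.833 + (1−0.147)·(1−0.747)·m_A, so m_A = 924.63/0.7842 = 1179.1 kg/h.
n2 = 1179.1 + 1261 = 2440.1 kg/h.
propane fraction in n2 = 1261/2440.1 = 0.517.

0.517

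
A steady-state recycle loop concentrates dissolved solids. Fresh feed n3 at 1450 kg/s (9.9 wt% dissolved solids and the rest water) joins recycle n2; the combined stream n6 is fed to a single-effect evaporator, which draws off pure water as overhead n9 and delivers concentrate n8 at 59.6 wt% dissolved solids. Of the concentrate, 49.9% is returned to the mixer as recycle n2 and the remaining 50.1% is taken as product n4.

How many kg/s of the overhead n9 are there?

Overall dissolved solids balance (none leaves overhead): dissolved solids in fresh feed = dissolved solids in product, i.e. 1450×0.099 = (1−0.499)·n8·0.596.
n8 = 143.55/(0.596×0.501) = 480.75 kg/s.
Recycle n2 = 0.499×480.75 = 239.89 kg/s.
Combined feed n6 = 1450 + 239.89 = 1689.9 kg/s.
Overhead n9 = n6 − n8 = 1689.9 − 480.75 = 1209.1 kg/s.

1209 kg/s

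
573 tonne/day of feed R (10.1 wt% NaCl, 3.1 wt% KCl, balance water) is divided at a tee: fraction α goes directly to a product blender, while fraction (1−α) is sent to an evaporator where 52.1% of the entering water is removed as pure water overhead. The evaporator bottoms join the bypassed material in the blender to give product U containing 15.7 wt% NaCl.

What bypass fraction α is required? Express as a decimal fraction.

All 573×0.101 = 57.873 tonne/day of NaCl reaches U, so U = 57.873/0.157 = 368.62 tonne/day and vapour = 204.38 tonne/day.
The evaporator receives (1−α)·573 of feed at 0.868 water and removes 0.521 of that water:
0.521×0.868×(1−α)×573 = 204.38
(1−α) = 204.38/259.13 = 0.7887;  α = 0.2113.

0.211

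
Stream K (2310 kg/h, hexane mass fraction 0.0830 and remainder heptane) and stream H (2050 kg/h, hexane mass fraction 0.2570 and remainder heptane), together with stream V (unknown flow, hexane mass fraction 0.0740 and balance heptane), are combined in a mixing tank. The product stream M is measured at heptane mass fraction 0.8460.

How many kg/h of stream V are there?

Let V be the unknown flow. Total out = 4360 + V.
heptane balance: 3641.4 + 0.926·V = 0.846·(4360 + V)
(0.926 − 0.846)·V = 0.846×4360 − 3641.4 = 47.14
V = 47.14 / 0.080 = 589.25 kg/h

589.2 kg/h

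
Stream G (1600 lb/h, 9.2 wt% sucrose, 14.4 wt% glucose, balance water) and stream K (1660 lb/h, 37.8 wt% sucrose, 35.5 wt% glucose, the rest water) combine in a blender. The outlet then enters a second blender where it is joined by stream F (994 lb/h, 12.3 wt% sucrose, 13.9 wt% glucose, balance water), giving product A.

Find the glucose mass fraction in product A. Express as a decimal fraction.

0.225

Overall, product flow = 4254 lb/h.
glucose in = 1600×0.144 + 1660×0.355 + 994×0.139 = 957.87 lb/h.
glucose fraction in A = 0.225.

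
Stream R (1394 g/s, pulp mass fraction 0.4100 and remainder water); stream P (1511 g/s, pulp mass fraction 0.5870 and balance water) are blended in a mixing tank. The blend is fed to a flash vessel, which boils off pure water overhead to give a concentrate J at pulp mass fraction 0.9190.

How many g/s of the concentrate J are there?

pulp entering = 1394×0.410 + 1511×0.587 = 1458.5 g/s.
All pulp reports to J, so J = 1458.5/0.919 = 1587 g/s.

1587 g/s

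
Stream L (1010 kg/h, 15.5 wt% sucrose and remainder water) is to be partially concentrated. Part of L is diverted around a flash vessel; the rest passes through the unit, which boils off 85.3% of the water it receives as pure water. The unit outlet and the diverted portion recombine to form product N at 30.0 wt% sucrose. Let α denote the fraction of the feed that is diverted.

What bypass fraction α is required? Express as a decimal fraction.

All 1010×0.155 = 156.55 kg/h of sucrose reaches N, so N = 156.55/0.300 = 521.83 kg/h and vapour = 488.17 kg/h.
The evaporator receives (1−α)·1010 of feed at 0.845 water and removes 0.853 of that water:
0.853×0.845×(1−α)×1010 = 488.17
(1−α) = 488.17/727.99 = 0.6706;  α = 0.3294.

0.329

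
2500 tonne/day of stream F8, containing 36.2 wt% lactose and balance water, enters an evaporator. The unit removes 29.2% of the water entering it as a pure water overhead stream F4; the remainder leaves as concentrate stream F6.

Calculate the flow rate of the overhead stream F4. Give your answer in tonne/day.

465.7 tonne/day

water entering = 2500×0.638 = 1595 tonne/day; overhead removed = 0.292×1595 = 465.74 tonne/day.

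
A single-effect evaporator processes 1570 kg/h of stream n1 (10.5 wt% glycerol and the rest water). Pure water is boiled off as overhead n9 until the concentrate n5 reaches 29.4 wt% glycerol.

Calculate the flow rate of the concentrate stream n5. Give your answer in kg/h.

glycerol is conserved: 1570×0.105 = 164.85 kg/h all reports to the concentrate.
Concentrate = 164.85/(target fraction) = 560.71 kg/h.

560.7 kg/h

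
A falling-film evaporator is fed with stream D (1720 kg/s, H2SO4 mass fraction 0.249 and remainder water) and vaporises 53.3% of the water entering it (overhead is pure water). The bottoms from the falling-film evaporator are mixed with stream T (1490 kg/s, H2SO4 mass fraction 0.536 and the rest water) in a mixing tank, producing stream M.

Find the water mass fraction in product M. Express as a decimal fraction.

0.513

Vapour removed = 0.533×0.751×1720 = 688.49 kg/s; concentrate = 1031.5 kg/s.
water reaching the mixer = 603.23 (from concentrate) + 1490×0.464 = 1294.6 kg/s.
Product flow = 1031.5 + 1490 = 2521.5 kg/s; water fraction = 0.513.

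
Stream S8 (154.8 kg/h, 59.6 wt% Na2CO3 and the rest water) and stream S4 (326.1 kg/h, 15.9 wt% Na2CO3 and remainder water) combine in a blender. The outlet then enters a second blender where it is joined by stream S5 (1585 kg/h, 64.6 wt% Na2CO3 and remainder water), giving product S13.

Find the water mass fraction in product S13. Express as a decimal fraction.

0.435

Overall, product flow = 2065.9 kg/h.
water in = 154.8×0.404 + 326.1×0.841 + 1585×0.354 = 897.88 kg/h.
water fraction in S13 = 0.435.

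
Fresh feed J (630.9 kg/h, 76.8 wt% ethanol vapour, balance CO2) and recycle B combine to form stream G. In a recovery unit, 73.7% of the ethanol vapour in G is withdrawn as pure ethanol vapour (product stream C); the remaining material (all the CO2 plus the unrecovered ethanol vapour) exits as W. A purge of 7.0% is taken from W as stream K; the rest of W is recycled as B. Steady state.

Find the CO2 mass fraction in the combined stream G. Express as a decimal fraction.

0.765

CO2 enters only via J and leaves only via the purge: 630.9×0.232 = 0.070×(CO2 in W), and the recovery unit passes all CO2, so CO2 in G = CO2 in W = 2091 kg/h.
ethanol vapour in G: m_A = 630.9×0.768 + (1−0.070)·(1−0.737)·m_A, so m_A = 484.53/0.7554 = 641.41 kg/h.
G = 641.41 + 2091 = 2732.4 kg/h.
CO2 fraction in G = 2091/2732.4 = 0.765.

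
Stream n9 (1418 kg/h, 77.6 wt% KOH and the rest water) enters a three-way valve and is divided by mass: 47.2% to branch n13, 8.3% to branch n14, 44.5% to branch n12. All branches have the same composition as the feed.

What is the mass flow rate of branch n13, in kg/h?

Branch n13 flow = 0.472×1418 = 669.3 kg/h.

669.3 kg/h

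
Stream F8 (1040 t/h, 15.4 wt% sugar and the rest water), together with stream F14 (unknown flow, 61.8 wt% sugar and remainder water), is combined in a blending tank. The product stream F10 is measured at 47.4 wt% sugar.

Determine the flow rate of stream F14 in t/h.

Let F14 be the unknown flow. Total out = 1040 + F14.
sugar balance: 160.16 + 0.618·F14 = 0.474·(1040 + F14)
(0.618 − 0.474)·F14 = 0.474×1040 − 160.16 = 332.8
F14 = 332.8 / 0.144 = 2311.1 t/h

2311 t/h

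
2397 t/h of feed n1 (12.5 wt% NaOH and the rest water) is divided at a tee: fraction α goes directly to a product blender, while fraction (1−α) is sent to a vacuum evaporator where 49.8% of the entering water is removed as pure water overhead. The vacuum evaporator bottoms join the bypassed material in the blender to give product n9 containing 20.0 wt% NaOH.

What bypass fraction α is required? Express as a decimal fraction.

0.139

All 2397×0.125 = 299.62 t/h of NaOH reaches n9, so n9 = 299.62/0.200 = 1498.1 t/h and vapour = 898.88 t/h.
The evaporator receives (1−α)·2397 of feed at 0.875 water and removes 0.498 of that water:
0.498×0.875×(1−α)×2397 = 898.88
(1−α) = 898.88/1044.5 = 0.8606;  α = 0.1394.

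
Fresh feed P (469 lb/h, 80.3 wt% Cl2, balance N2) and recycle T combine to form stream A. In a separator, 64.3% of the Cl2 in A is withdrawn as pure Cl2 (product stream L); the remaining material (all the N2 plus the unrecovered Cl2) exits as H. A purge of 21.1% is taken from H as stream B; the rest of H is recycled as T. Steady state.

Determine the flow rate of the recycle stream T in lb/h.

493.2 lb/h

N2 enters only via P and leaves only via the purge: 469×0.197 = 0.211×(N2 in H), and the separator passes all N2, so N2 in A = N2 in H = 437.88 lb/h.
Cl2 in A: m_A = 469×0.803 + (1−0.211)·(1−0.643)·m_A, so m_A = 376.61/0.7183 = 524.28 lb/h.
H = (1−0.643)×524.28 + 437.88 = 625.05 lb/h.
Recycle T = (1−0.211)×625.05 = 493.17 lb/h.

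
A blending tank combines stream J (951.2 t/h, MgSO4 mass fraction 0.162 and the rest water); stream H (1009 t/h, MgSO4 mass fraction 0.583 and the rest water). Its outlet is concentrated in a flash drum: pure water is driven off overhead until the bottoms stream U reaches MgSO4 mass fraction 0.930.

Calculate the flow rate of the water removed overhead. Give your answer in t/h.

MgSO4 entering = 951.2×0.162 + 1009×0.583 = 742.34 t/h.
All MgSO4 reports to U, so U = 742.34/0.930 = 798.22 t/h.
Total feed = 1960.2 t/h; overhead = 1960.2 − 798.22 = 1162 t/h.

1162 t/h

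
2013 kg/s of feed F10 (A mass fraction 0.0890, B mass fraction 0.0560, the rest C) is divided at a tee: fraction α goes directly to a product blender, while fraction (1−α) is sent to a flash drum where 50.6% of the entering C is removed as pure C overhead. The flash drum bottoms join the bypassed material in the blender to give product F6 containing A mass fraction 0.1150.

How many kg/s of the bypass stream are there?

All 2013×0.089 = 179.16 kg/s of A reaches F6, so F6 = 179.16/0.115 = 1557.9 kg/s and vapour = 455.11 kg/s.
The evaporator receives (1−α)·2013 of feed at 0.855 C and removes 0.506 of that C:
0.506×0.855×(1−α)×2013 = 455.11
(1−α) = 455.11/870.88 = 0.5226;  α = 0.4774.
Bypass flow = 0.4774×2013 = 961.03 kg/s.

961 kg/s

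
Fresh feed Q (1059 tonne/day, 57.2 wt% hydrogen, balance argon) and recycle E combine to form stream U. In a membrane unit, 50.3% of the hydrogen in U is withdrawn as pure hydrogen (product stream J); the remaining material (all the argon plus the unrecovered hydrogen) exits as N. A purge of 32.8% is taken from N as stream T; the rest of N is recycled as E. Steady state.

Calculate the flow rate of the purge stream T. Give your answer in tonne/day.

601.5 tonne/day

argon enters only via Q and leaves only via the purge: 1059×0.428 = 0.328×(argon in N), and the membrane unit passes all argon, so argon in U = argon in N = 1381.9 tonne/day.
hydrogen in U: m_A = 1059×0.572 + (1−0.328)·(1−0.503)·m_A, so m_A = 605.75/0.6660 = 909.51 tonne/day.
N = (1−0.503)×909.51 + 1381.9 = 1833.9 tonne/day.
Purge T = 0.328×1833.9 = 601.52 tonne/day.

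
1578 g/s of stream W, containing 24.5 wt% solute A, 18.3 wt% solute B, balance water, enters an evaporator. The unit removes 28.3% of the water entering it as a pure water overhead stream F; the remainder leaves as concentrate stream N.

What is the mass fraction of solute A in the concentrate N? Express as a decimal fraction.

solute A is not removed: 1578×0.245 = 386.61 g/s of solute A enters N.
water entering = 1578×0.572 = 902.62 g/s; overhead removed = 0.283×902.62 = 255.44 g/s.
Concentrate = 1578 − 255.44 = 1322.6 g/s.
Mass fraction = 386.61/1322.6 = 0.2923.

0.2923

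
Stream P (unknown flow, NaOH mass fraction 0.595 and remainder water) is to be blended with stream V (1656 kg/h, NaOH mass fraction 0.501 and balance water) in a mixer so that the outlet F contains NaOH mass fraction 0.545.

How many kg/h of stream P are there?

Let P be the unknown flow. Total out = 1656 + P.
NaOH balance: 829.66 + 0.595·P = 0.545·(1656 + P)
(0.595 − 0.545)·P = 0.545×1656 − 829.66 = 72.864
P = 72.864 / 0.050 = 1457.3 kg/h

1457 kg/h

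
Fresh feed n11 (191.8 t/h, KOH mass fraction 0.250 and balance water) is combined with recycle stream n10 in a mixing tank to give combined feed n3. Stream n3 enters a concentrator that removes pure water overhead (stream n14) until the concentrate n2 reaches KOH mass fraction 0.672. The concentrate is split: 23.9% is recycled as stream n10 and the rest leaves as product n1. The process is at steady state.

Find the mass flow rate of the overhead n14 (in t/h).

120.4 t/h

Overall KOH balance (none leaves overhead): KOH in fresh feed = KOH in product, i.e. 191.8×0.250 = (1−0.239)·n2·0.672.
n2 = 47.95/(0.672×0.761) = 93.764 t/h.
Recycle n10 = 0.239×93.764 = 22.41 t/h.
Combined feed n3 = 191.8 + 22.41 = 214.21 t/h.
Overhead n14 = n3 − n2 = 214.21 − 93.764 = 120.45 t/h.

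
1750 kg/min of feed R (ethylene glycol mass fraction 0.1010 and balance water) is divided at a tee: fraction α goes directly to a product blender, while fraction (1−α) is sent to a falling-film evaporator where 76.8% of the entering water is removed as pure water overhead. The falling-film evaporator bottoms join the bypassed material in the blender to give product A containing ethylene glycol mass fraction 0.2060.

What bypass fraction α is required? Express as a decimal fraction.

All 1750×0.101 = 176.75 kg/min of ethylene glycol reaches A, so A = 176.75/0.206 = 858.01 kg/min and vapour = 891.99 kg/min.
The evaporator receives (1−α)·1750 of feed at 0.899 water and removes 0.768 of that water:
0.768×0.899×(1−α)×1750 = 891.99
(1−α) = 891.99/1208.3 = 0.7382;  α = 0.2618.

0.262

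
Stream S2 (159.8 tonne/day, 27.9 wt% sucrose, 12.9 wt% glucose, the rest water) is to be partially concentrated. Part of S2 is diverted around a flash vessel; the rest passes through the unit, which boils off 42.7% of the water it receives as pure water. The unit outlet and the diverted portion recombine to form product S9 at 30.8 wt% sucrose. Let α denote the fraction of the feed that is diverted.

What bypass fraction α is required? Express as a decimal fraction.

0.628

All 159.8×0.279 = 44.584 tonne/day of sucrose reaches S9, so S9 = 44.584/0.308 = 144.75 tonne/day and vapour = 15.046 tonne/day.
The evaporator receives (1−α)·159.8 of feed at 0.592 water and removes 0.427 of that water:
0.427×0.592×(1−α)×159.8 = 15.046
(1−α) = 15.046/40.395 = 0.3725;  α = 0.6275.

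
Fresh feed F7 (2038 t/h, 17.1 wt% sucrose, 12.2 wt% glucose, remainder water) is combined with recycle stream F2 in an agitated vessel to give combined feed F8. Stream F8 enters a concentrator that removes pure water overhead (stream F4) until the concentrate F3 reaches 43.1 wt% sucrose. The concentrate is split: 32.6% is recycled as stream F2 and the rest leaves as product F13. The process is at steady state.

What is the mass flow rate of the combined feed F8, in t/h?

2429 t/h

Overall sucrose balance (none leaves overhead): sucrose in fresh feed = sucrose in product, i.e. 2038×0.171 = (1−0.326)·F3·0.431.
F3 = 348.5/(0.431×0.674) = 1199.7 t/h.
Recycle F2 = 0.326×1199.7 = 391.09 t/h.
Combined feed F8 = 2038 + 391.09 = 2429.1 t/h.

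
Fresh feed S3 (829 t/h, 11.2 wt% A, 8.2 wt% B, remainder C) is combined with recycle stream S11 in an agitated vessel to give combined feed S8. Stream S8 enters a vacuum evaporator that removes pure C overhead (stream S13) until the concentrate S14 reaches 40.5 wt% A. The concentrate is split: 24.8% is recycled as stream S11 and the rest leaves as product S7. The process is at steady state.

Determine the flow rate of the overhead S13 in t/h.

599.7 t/h

Overall A balance (none leaves overhead): A in fresh feed = A in product, i.e. 829×0.112 = (1−0.248)·S14·0.405.
S14 = 92.848/(0.405×0.752) = 304.86 t/h.
Recycle S11 = 0.248×304.86 = 75.605 t/h.
Combined feed S8 = 829 + 75.605 = 904.61 t/h.
Overhead S13 = S8 − S14 = 904.61 − 304.86 = 599.75 t/h.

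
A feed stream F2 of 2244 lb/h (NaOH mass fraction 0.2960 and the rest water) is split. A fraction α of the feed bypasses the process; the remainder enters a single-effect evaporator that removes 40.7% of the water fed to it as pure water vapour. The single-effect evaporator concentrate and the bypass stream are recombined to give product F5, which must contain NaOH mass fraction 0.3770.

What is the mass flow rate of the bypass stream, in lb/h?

All 2244×0.296 = 664.22 lb/h of NaOH reaches F5, so F5 = 664.22/0.377 = 1761.9 lb/h and vapour = 482.13 lb/h.
The evaporator receives (1−α)·2244 of feed at 0.704 water and removes 0.407 of that water:
0.407×0.704×(1−α)×2244 = 482.13
(1−α) = 482.13/642.97 = 0.7499;  α = 0.2501.
Bypass flow = 0.2501×2244 = 561.33 lb/h.

561.3 lb/h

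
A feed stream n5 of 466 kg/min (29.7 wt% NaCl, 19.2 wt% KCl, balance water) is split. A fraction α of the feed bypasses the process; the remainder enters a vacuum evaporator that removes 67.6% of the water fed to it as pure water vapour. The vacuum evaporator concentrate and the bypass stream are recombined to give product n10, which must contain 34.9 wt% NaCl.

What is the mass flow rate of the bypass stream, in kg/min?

265 kg/min

All 466×0.297 = 138.4 kg/min of NaCl reaches n10, so n10 = 138.4/0.349 = 396.57 kg/min and vapour = 69.433 kg/min.
The evaporator receives (1−α)·466 of feed at 0.511 water and removes 0.676 of that water:
0.676×0.511×(1−α)×466 = 69.433
(1−α) = 69.433/160.97 = 0.4313;  α = 0.5687.
Bypass flow = 0.5687×466 = 265 kg/min.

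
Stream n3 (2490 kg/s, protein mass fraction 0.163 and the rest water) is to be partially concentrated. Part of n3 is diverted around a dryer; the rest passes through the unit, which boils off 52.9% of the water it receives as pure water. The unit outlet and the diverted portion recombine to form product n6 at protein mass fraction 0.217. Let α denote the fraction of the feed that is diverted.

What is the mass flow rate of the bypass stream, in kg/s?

All 2490×0.163 = 405.87 kg/s of protein reaches n6, so n6 = 405.87/0.217 = 1870.4 kg/s and vapour = 619.63 kg/s.
The evaporator receives (1−α)·2490 of feed at 0.837 water and removes 0.529 of that water:
0.529×0.837×(1−α)×2490 = 619.63
(1−α) = 619.63/1102.5 = 0.5620;  α = 0.4380.
Bypass flow = 0.4380×2490 = 1090.6 kg/s.

1091 kg/s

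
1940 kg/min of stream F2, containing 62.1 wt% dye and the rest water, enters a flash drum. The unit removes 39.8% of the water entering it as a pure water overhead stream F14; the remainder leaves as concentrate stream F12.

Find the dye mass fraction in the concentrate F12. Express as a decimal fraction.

0.731

dye is not removed: 1940×0.621 = 1204.7 kg/min of dye enters F12.
water entering = 1940×0.379 = 735.26 kg/min; overhead removed = 0.398×735.26 = 292.63 kg/min.
Concentrate = 1940 − 292.63 = 1647.4 kg/min.
Mass fraction = 1204.7/1647.4 = 0.731.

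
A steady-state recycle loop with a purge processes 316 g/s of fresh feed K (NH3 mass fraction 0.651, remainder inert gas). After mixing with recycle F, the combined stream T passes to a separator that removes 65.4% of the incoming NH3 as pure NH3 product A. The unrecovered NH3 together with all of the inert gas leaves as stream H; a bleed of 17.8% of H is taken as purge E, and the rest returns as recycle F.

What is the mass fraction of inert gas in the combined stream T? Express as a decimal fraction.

inert gas enters only via K and leaves only via the purge: 316×0.349 = 0.178×(inert gas in H), and the separator passes all inert gas, so inert gas in T = inert gas in H = 619.57 g/s.
NH3 in T: m_A = 316×0.651 + (1−0.178)·(1−0.654)·m_A, so m_A = 205.72/0.7156 = 287.48 g/s.
T = 287.48 + 619.57 = 907.05 g/s.
inert gas fraction in T = 619.57/907.05 = 0.683.

0.683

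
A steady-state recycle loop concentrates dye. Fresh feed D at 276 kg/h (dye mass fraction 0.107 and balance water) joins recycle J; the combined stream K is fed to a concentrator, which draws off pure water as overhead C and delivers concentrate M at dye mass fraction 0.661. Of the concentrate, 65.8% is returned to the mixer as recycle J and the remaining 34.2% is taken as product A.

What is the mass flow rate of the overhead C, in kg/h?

231.3 kg/h

Overall dye balance (none leaves overhead): dye in fresh feed = dye in product, i.e. 276×0.107 = (1−0.658)·M·0.661.
M = 29.532/(0.661×0.342) = 130.64 kg/h.
Recycle J = 0.658×130.64 = 85.959 kg/h.
Combined feed K = 276 + 85.959 = 361.96 kg/h.
Overhead C = K − M = 361.96 − 130.64 = 231.32 kg/h.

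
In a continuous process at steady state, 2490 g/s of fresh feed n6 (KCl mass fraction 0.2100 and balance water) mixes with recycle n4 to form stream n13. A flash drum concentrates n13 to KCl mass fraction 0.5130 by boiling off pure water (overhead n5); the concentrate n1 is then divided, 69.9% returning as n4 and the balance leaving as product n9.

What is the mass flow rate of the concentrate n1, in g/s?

Overall KCl balance (none leaves overhead): KCl in fresh feed = KCl in product, i.e. 2490×0.210 = (1−0.699)·n1·0.513.
n1 = 522.9/(0.513×0.301) = 3386.4 g/s.

3386 g/s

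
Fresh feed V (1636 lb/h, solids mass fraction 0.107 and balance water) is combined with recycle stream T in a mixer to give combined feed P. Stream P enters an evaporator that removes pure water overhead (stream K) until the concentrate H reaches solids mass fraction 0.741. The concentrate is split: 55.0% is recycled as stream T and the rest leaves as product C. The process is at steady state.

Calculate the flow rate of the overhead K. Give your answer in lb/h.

Overall solids balance (none leaves overhead): solids in fresh feed = solids in product, i.e. 1636×0.107 = (1−0.550)·H·0.741.
H = 175.05/(0.741×0.450) = 524.97 lb/h.
Recycle T = 0.550×524.97 = 288.73 lb/h.
Combined feed P = 1636 + 288.73 = 1924.7 lb/h.
Overhead K = P − H = 1924.7 − 524.97 = 1399.8 lb/h.

1400 lb/h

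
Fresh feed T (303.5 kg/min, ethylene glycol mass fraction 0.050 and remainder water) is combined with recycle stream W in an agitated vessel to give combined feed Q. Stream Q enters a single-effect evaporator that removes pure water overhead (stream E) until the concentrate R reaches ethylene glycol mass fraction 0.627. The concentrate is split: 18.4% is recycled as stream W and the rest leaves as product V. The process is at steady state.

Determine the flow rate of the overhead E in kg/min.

279.3 kg/min

Overall ethylene glycol balance (none leaves overhead): ethylene glycol in fresh feed = ethylene glycol in product, i.e. 303.5×0.050 = (1−0.184)·R·0.627.
R = 15.175/(0.627×0.816) = 29.66 kg/min.
Recycle W = 0.184×29.66 = 5.4574 kg/min.
Combined feed Q = 303.5 + 5.4574 = 308.96 kg/min.
Overhead E = Q − R = 308.96 − 29.66 = 279.3 kg/min.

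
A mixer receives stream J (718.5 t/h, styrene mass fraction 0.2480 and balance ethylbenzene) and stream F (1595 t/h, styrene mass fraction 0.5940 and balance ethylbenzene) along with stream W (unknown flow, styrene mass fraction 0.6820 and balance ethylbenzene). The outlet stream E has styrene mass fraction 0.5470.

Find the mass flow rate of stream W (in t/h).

Let W be the unknown flow. Total out = 2313.5 + W.
styrene balance: 1125.6 + 0.682·W = 0.547·(2313.5 + W)
(0.682 − 0.547)·W = 0.547×2313.5 − 1125.6 = 139.87
W = 139.87 / 0.135 = 1036 t/h

1036 t/h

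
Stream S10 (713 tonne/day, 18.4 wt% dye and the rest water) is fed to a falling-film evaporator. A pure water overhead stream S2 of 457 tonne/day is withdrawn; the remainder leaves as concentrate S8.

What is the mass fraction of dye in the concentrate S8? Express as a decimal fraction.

0.512

dye is not removed: 713×0.184 = 131.19 tonne/day of dye enters S8.
Concentrate = 713 − 457 = 256 tonne/day.
Mass fraction = 131.19/256 = 0.512.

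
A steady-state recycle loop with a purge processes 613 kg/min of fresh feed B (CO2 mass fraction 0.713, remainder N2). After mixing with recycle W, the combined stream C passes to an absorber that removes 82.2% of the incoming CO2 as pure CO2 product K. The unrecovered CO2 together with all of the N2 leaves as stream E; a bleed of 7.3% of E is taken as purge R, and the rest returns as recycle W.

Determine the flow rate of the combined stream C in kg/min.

2933 kg/min

N2 enters only via B and leaves only via the purge: 613×0.287 = 0.073×(N2 in E), and the absorber passes all N2, so N2 in C = N2 in E = 2410 kg/min.
CO2 in C: m_A = 613×0.713 + (1−0.073)·(1−0.822)·m_A, so m_A = 437.07/0.8350 = 523.44 kg/min.
C = 523.44 + 2410 = 2933.5 kg/min.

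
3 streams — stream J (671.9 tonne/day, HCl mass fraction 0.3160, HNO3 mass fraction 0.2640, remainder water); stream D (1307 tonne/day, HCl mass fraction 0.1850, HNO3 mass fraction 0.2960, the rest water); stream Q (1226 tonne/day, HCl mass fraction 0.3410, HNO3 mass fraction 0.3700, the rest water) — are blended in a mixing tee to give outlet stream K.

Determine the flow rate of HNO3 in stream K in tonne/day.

HNO3 out = HNO3 in = 671.9×0.264 + 1307×0.296 + 1226×0.370 = 1017.9 tonne/day.

1018 tonne/day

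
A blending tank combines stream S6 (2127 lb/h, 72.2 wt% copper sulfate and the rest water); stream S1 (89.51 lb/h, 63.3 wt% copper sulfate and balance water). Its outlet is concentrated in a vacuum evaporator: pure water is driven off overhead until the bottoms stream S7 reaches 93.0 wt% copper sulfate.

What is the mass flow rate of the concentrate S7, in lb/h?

copper sulfate entering = 2127×0.722 + 89.51×0.633 = 1592.4 lb/h.
All copper sulfate reports to S7, so S7 = 1592.4/0.930 = 1712.2 lb/h.

1712 lb/h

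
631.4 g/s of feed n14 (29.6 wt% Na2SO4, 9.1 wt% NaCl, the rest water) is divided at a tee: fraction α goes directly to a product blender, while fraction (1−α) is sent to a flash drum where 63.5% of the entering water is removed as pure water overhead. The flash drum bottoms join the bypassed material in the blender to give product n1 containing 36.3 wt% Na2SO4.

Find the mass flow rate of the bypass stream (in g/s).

All 631.4×0.296 = 186.89 g/s of Na2SO4 reaches n1, so n1 = 186.89/0.363 = 514.86 g/s and vapour = 116.54 g/s.
The evaporator receives (1−α)·631.4 of feed at 0.613 water and removes 0.635 of that water:
0.635×0.613×(1−α)×631.4 = 116.54
(1−α) = 116.54/245.78 = 0.4742;  α = 0.5258.
Bypass flow = 0.5258×631.4 = 332.01 g/s.

332 g/s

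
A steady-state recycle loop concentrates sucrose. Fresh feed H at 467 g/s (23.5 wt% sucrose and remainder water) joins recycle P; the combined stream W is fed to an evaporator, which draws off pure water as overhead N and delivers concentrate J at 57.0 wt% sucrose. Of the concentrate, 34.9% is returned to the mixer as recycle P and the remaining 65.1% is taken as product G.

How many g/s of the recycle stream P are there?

103.2 g/s

Overall sucrose balance (none leaves overhead): sucrose in fresh feed = sucrose in product, i.e. 467×0.235 = (1−0.349)·J·0.570.
J = 109.74/(0.570×0.651) = 295.75 g/s.
Recycle P = 0.349×295.75 = 103.22 g/s.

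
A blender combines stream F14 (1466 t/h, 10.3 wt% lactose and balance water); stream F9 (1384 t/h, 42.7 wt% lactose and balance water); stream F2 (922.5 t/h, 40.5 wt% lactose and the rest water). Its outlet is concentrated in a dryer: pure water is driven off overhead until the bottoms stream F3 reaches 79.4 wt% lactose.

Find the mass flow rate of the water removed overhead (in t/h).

2367 t/h

lactose entering = 1466×0.103 + 1384×0.427 + 922.5×0.405 = 1115.6 t/h.
All lactose reports to F3, so F3 = 1115.6/0.794 = 1405 t/h.
Total feed = 3772.5 t/h; overhead = 3772.5 − 1405 = 2367.5 t/h.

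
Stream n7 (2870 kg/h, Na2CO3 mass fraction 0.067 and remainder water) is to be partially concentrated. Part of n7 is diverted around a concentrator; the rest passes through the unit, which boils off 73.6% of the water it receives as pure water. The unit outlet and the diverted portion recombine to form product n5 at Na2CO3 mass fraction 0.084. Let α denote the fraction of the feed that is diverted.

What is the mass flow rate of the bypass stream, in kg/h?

All 2870×0.067 = 192.29 kg/h of Na2CO3 reaches n5, so n5 = 192.29/0.084 = 2289.2 kg/h and vapour = 580.83 kg/h.
The evaporator receives (1−α)·2870 of feed at 0.933 water and removes 0.736 of that water:
0.736×0.933×(1−α)×2870 = 580.83
(1−α) = 580.83/1970.8 = 0.2947;  α = 0.7053.
Bypass flow = 0.7053×2870 = 2024.2 kg/h.

2024 kg/h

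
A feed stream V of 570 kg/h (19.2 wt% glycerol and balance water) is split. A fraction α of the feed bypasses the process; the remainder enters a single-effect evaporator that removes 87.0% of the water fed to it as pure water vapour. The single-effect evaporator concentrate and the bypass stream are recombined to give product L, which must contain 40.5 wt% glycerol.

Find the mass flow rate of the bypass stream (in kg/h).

All 570×0.192 = 109.44 kg/h of glycerol reaches L, so L = 109.44/0.405 = 270.22 kg/h and vapour = 299.78 kg/h.
The evaporator receives (1−α)·570 of feed at 0.808 water and removes 0.870 of that water:
0.870×0.808×(1−α)×570 = 299.78
(1−α) = 299.78/400.69 = 0.7482;  α = 0.2518.
Bypass flow = 0.2518×570 = 143.55 kg/h.

143.5 kg/h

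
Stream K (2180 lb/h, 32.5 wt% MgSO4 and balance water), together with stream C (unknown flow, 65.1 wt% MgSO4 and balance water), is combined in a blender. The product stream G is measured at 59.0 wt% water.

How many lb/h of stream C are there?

Let C be the unknown flow. Total out = 2180 + C.
water balance: 1471.5 + 0.349·C = 0.590·(2180 + C)
(0.349 − 0.590)·C = 0.590×2180 − 1471.5 = -185.3
C = -185.3 / -0.241 = 768.88 lb/h

768.9 lb/h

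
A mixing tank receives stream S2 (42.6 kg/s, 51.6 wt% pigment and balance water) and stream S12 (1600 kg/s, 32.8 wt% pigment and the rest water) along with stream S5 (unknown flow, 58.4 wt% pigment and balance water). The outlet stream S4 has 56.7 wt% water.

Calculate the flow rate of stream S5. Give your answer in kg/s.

Let S5 be the unknown flow. Total out = 1642.6 + S5.
water balance: 1095.8 + 0.416·S5 = 0.567·(1642.6 + S5)
(0.416 − 0.567)·S5 = 0.567×1642.6 − 1095.8 = -164.46
S5 = -164.46 / -0.151 = 1089.2 kg/s

1089 kg/s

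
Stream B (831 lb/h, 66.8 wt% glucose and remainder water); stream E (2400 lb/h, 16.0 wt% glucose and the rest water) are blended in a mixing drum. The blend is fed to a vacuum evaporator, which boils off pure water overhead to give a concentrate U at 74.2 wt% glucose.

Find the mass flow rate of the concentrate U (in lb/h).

1266 lb/h

glucose entering = 831×0.668 + 2400×0.160 = 939.11 lb/h.
All glucose reports to U, so U = 939.11/0.742 = 1265.6 lb/h.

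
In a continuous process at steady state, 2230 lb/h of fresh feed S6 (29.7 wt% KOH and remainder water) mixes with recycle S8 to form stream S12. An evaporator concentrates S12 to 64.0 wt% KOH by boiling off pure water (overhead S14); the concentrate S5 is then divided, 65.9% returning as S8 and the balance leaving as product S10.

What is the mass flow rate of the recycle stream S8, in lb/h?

2000 lb/h

Overall KOH balance (none leaves overhead): KOH in fresh feed = KOH in product, i.e. 2230×0.297 = (1−0.659)·S5·0.640.
S5 = 662.31/(0.640×0.341) = 3034.8 lb/h.
Recycle S8 = 0.659×3034.8 = 1999.9 lb/h.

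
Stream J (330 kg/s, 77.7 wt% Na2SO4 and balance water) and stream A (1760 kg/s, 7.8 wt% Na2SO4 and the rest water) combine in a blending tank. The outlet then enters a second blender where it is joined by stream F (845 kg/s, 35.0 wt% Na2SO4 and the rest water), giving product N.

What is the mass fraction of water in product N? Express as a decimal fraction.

Overall, product flow = 2935 kg/s.
water in = 330×0.223 + 1760×0.922 + 845×0.650 = 2245.6 kg/s.
water fraction in N = 0.765.

0.765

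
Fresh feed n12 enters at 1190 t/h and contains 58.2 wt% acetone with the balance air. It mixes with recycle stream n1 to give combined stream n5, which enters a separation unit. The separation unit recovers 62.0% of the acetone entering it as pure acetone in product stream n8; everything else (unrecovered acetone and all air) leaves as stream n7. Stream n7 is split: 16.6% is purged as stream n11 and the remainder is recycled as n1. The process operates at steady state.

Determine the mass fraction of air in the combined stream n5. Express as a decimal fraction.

air enters only via n12 and leaves only via the purge: 1190×0.418 = 0.166×(air in n7), and the separation unit passes all air, so air in n5 = air in n7 = 2996.5 t/h.
acetone in n5: m_A = 1190×0.582 + (1−0.166)·(1−0.620)·m_A, so m_A = 692.58/0.6831 = 1013.9 t/h.
n5 = 1013.9 + 2996.5 = 4010.4 t/h.
air fraction in n5 = 2996.5/4010.4 = 0.7472.

0.7472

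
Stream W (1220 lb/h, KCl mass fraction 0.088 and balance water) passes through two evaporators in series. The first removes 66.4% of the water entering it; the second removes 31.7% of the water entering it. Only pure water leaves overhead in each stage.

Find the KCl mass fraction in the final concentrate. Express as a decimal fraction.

0.296

water in feed = 1220×0.912 = 1112.6 lb/h.
After stage 1: water left = (1−0.664)×1112.6 = 373.85; stream total = 481.21 lb/h.
After stage 2: water left = (1−0.317)×373.85 = 255.34; final concentrate = 362.7 lb/h.
KCl fraction = 107.36/362.7 = 0.296.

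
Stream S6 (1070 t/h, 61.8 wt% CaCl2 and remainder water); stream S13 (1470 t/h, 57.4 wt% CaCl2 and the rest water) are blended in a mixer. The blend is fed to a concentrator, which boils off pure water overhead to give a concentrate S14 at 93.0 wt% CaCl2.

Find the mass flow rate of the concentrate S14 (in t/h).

1618 t/h

CaCl2 entering = 1070×0.618 + 1470×0.574 = 1505 t/h.
All CaCl2 reports to S14, so S14 = 1505/0.930 = 1618.3 t/h.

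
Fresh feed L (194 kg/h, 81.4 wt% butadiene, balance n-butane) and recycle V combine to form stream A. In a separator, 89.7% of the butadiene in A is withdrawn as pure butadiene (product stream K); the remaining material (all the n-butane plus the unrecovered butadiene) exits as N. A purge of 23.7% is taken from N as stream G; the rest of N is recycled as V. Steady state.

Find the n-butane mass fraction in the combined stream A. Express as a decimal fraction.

0.470

n-butane enters only via L and leaves only via the purge: 194×0.186 = 0.237×(n-butane in N), and the separator passes all n-butane, so n-butane in A = n-butane in N = 152.25 kg/h.
butadiene in A: m_A = 194×0.814 + (1−0.237)·(1−0.897)·m_A, so m_A = 157.92/0.9214 = 171.38 kg/h.
A = 171.38 + 152.25 = 323.64 kg/h.
n-butane fraction in A = 152.25/323.64 = 0.470.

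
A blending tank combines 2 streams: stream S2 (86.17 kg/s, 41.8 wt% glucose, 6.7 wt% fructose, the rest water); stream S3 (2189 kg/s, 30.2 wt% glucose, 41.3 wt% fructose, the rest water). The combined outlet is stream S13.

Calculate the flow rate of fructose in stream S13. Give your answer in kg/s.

909.8 kg/s

fructose out = fructose in = 86.17×0.067 + 2189×0.413 = 909.83 kg/s.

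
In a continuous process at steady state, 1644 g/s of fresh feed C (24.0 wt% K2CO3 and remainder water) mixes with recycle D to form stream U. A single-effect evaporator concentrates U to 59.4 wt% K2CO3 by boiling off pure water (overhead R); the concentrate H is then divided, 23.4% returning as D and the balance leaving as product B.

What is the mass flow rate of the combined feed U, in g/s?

Overall K2CO3 balance (none leaves overhead): K2CO3 in fresh feed = K2CO3 in product, i.e. 1644×0.240 = (1−0.234)·H·0.594.
H = 394.56/(0.594×0.766) = 867.16 g/s.
Recycle D = 0.234×867.16 = 202.91 g/s.
Combined feed U = 1644 + 202.91 = 1846.9 g/s.

1847 g/s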